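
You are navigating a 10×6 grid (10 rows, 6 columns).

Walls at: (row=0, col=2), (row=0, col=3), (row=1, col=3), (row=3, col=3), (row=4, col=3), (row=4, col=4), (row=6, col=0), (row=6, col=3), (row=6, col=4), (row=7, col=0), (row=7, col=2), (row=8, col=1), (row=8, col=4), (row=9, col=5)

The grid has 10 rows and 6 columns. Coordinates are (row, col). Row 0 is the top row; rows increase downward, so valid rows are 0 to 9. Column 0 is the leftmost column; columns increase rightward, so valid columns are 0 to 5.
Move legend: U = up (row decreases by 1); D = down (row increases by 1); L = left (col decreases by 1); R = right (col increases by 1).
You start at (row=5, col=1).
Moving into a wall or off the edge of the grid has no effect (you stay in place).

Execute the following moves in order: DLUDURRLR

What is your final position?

Start: (row=5, col=1)
  D (down): (row=5, col=1) -> (row=6, col=1)
  L (left): blocked, stay at (row=6, col=1)
  U (up): (row=6, col=1) -> (row=5, col=1)
  D (down): (row=5, col=1) -> (row=6, col=1)
  U (up): (row=6, col=1) -> (row=5, col=1)
  R (right): (row=5, col=1) -> (row=5, col=2)
  R (right): (row=5, col=2) -> (row=5, col=3)
  L (left): (row=5, col=3) -> (row=5, col=2)
  R (right): (row=5, col=2) -> (row=5, col=3)
Final: (row=5, col=3)

Answer: Final position: (row=5, col=3)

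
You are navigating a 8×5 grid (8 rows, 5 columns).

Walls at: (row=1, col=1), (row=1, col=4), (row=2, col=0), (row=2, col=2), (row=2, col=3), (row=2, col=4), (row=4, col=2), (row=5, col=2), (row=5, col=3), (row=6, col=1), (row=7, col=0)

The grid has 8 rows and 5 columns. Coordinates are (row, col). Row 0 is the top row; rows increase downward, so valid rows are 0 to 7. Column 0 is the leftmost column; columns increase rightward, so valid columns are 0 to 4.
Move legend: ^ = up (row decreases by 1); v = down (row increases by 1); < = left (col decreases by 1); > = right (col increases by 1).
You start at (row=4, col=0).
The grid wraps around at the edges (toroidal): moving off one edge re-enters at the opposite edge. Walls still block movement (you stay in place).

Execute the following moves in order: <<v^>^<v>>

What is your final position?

Answer: Final position: (row=4, col=0)

Derivation:
Start: (row=4, col=0)
  < (left): (row=4, col=0) -> (row=4, col=4)
  < (left): (row=4, col=4) -> (row=4, col=3)
  v (down): blocked, stay at (row=4, col=3)
  ^ (up): (row=4, col=3) -> (row=3, col=3)
  > (right): (row=3, col=3) -> (row=3, col=4)
  ^ (up): blocked, stay at (row=3, col=4)
  < (left): (row=3, col=4) -> (row=3, col=3)
  v (down): (row=3, col=3) -> (row=4, col=3)
  > (right): (row=4, col=3) -> (row=4, col=4)
  > (right): (row=4, col=4) -> (row=4, col=0)
Final: (row=4, col=0)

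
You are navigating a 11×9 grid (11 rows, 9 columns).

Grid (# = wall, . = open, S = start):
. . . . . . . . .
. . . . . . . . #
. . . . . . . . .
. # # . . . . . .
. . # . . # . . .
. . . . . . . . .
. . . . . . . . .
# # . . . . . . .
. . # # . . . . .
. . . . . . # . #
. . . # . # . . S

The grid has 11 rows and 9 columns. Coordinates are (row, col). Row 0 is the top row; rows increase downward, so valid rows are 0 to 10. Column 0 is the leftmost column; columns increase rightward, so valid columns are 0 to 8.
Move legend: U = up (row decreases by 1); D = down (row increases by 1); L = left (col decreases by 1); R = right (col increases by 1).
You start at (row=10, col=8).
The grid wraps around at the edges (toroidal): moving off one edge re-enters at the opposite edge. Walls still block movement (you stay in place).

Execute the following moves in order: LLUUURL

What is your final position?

Answer: Final position: (row=10, col=6)

Derivation:
Start: (row=10, col=8)
  L (left): (row=10, col=8) -> (row=10, col=7)
  L (left): (row=10, col=7) -> (row=10, col=6)
  [×3]U (up): blocked, stay at (row=10, col=6)
  R (right): (row=10, col=6) -> (row=10, col=7)
  L (left): (row=10, col=7) -> (row=10, col=6)
Final: (row=10, col=6)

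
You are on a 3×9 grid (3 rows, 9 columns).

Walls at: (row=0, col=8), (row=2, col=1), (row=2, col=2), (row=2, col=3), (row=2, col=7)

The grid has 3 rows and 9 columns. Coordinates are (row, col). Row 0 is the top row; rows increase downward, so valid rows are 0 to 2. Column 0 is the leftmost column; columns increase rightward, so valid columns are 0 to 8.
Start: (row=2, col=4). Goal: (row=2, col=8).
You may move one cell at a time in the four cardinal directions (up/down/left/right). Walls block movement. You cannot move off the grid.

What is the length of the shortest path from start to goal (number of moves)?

Answer: Shortest path length: 6

Derivation:
BFS from (row=2, col=4) until reaching (row=2, col=8):
  Distance 0: (row=2, col=4)
  Distance 1: (row=1, col=4), (row=2, col=5)
  Distance 2: (row=0, col=4), (row=1, col=3), (row=1, col=5), (row=2, col=6)
  Distance 3: (row=0, col=3), (row=0, col=5), (row=1, col=2), (row=1, col=6)
  Distance 4: (row=0, col=2), (row=0, col=6), (row=1, col=1), (row=1, col=7)
  Distance 5: (row=0, col=1), (row=0, col=7), (row=1, col=0), (row=1, col=8)
  Distance 6: (row=0, col=0), (row=2, col=0), (row=2, col=8)  <- goal reached here
One shortest path (6 moves): (row=2, col=4) -> (row=2, col=5) -> (row=2, col=6) -> (row=1, col=6) -> (row=1, col=7) -> (row=1, col=8) -> (row=2, col=8)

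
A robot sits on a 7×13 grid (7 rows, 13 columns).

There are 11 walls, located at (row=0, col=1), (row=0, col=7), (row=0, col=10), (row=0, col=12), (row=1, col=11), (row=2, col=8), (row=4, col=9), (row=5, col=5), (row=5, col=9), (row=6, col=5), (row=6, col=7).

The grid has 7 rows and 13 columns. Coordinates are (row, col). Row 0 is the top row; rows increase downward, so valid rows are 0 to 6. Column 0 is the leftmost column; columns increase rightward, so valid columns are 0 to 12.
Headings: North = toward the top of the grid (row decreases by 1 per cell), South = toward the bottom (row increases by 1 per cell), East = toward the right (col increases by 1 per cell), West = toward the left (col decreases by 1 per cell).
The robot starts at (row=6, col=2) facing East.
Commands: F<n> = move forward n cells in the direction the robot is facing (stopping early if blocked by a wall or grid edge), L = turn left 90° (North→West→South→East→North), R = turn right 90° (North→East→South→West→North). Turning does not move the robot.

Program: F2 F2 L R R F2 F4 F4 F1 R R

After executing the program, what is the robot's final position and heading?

Answer: Final position: (row=6, col=4), facing North

Derivation:
Start: (row=6, col=2), facing East
  F2: move forward 2, now at (row=6, col=4)
  F2: move forward 0/2 (blocked), now at (row=6, col=4)
  L: turn left, now facing North
  R: turn right, now facing East
  R: turn right, now facing South
  F2: move forward 0/2 (blocked), now at (row=6, col=4)
  F4: move forward 0/4 (blocked), now at (row=6, col=4)
  F4: move forward 0/4 (blocked), now at (row=6, col=4)
  F1: move forward 0/1 (blocked), now at (row=6, col=4)
  R: turn right, now facing West
  R: turn right, now facing North
Final: (row=6, col=4), facing North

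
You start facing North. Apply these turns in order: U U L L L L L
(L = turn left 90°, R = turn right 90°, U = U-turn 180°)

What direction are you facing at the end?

Start: North
  U (U-turn (180°)) -> South
  U (U-turn (180°)) -> North
  L (left (90° counter-clockwise)) -> West
  L (left (90° counter-clockwise)) -> South
  L (left (90° counter-clockwise)) -> East
  L (left (90° counter-clockwise)) -> North
  L (left (90° counter-clockwise)) -> West
Final: West

Answer: Final heading: West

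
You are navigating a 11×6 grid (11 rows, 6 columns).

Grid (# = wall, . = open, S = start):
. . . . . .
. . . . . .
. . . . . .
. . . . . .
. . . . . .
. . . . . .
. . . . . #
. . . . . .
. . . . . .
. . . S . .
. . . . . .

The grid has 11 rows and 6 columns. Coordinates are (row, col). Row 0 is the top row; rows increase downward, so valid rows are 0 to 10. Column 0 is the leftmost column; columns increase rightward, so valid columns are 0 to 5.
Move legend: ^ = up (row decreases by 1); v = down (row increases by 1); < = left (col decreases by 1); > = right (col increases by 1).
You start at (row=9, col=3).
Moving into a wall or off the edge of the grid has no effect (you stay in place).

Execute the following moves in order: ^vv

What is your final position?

Answer: Final position: (row=10, col=3)

Derivation:
Start: (row=9, col=3)
  ^ (up): (row=9, col=3) -> (row=8, col=3)
  v (down): (row=8, col=3) -> (row=9, col=3)
  v (down): (row=9, col=3) -> (row=10, col=3)
Final: (row=10, col=3)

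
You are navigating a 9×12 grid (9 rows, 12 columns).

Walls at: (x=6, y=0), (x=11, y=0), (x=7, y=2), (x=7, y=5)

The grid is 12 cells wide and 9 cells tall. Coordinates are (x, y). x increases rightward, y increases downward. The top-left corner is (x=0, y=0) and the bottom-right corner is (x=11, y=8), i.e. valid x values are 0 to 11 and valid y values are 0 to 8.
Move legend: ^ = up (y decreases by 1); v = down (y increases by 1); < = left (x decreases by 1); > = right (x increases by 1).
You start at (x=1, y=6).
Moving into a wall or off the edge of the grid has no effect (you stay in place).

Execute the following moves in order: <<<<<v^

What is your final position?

Answer: Final position: (x=0, y=6)

Derivation:
Start: (x=1, y=6)
  < (left): (x=1, y=6) -> (x=0, y=6)
  [×4]< (left): blocked, stay at (x=0, y=6)
  v (down): (x=0, y=6) -> (x=0, y=7)
  ^ (up): (x=0, y=7) -> (x=0, y=6)
Final: (x=0, y=6)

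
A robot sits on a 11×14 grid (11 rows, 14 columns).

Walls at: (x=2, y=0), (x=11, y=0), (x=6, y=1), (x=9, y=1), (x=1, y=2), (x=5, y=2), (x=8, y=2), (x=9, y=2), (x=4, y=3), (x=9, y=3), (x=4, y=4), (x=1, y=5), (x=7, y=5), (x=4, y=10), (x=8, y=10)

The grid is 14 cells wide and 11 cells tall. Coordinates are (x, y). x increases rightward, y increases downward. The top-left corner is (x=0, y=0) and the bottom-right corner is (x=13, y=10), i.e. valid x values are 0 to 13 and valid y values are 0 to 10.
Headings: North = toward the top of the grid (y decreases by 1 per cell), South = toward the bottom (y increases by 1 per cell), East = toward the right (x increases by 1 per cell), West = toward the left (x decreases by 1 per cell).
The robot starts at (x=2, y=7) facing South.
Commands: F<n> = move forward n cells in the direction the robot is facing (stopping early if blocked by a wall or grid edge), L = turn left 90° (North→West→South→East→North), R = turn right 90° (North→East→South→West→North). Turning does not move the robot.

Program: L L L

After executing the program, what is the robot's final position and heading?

Start: (x=2, y=7), facing South
  L: turn left, now facing East
  L: turn left, now facing North
  L: turn left, now facing West
Final: (x=2, y=7), facing West

Answer: Final position: (x=2, y=7), facing West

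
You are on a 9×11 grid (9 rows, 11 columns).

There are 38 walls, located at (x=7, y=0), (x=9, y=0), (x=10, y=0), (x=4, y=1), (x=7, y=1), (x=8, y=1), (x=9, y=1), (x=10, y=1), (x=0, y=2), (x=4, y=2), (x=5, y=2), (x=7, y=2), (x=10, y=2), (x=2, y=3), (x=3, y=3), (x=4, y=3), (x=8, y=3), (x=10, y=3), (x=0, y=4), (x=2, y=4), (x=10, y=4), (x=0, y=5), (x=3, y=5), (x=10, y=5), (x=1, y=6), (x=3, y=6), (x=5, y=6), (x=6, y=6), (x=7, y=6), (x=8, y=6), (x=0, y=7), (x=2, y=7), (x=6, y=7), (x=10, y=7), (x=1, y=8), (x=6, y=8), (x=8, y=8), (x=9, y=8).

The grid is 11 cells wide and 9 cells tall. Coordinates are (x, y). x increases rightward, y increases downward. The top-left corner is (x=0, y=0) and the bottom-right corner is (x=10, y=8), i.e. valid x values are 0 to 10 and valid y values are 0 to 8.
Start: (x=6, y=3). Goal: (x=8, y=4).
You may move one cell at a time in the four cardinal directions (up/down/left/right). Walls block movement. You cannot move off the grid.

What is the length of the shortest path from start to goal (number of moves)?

Answer: Shortest path length: 3

Derivation:
BFS from (x=6, y=3) until reaching (x=8, y=4):
  Distance 0: (x=6, y=3)
  Distance 1: (x=6, y=2), (x=5, y=3), (x=7, y=3), (x=6, y=4)
  Distance 2: (x=6, y=1), (x=5, y=4), (x=7, y=4), (x=6, y=5)
  Distance 3: (x=6, y=0), (x=5, y=1), (x=4, y=4), (x=8, y=4), (x=5, y=5), (x=7, y=5)  <- goal reached here
One shortest path (3 moves): (x=6, y=3) -> (x=7, y=3) -> (x=7, y=4) -> (x=8, y=4)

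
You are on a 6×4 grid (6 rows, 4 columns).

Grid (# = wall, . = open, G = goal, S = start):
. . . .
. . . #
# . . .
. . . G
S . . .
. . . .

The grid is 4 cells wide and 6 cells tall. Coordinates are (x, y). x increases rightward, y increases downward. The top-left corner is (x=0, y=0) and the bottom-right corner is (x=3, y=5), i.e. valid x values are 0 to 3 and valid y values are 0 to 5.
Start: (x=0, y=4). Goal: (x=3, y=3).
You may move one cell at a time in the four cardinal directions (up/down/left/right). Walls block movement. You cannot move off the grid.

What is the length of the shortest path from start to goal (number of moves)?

BFS from (x=0, y=4) until reaching (x=3, y=3):
  Distance 0: (x=0, y=4)
  Distance 1: (x=0, y=3), (x=1, y=4), (x=0, y=5)
  Distance 2: (x=1, y=3), (x=2, y=4), (x=1, y=5)
  Distance 3: (x=1, y=2), (x=2, y=3), (x=3, y=4), (x=2, y=5)
  Distance 4: (x=1, y=1), (x=2, y=2), (x=3, y=3), (x=3, y=5)  <- goal reached here
One shortest path (4 moves): (x=0, y=4) -> (x=1, y=4) -> (x=2, y=4) -> (x=3, y=4) -> (x=3, y=3)

Answer: Shortest path length: 4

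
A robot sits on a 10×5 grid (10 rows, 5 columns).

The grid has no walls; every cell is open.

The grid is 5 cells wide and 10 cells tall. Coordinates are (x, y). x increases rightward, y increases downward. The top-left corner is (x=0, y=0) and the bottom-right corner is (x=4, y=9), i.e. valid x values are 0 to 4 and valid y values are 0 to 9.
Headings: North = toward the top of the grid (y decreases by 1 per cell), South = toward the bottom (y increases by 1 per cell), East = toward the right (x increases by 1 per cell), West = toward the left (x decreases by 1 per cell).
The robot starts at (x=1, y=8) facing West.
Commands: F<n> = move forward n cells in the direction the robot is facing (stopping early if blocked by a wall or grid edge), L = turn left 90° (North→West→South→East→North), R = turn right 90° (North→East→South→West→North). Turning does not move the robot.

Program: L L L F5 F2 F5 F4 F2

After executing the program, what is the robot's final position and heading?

Answer: Final position: (x=1, y=0), facing North

Derivation:
Start: (x=1, y=8), facing West
  L: turn left, now facing South
  L: turn left, now facing East
  L: turn left, now facing North
  F5: move forward 5, now at (x=1, y=3)
  F2: move forward 2, now at (x=1, y=1)
  F5: move forward 1/5 (blocked), now at (x=1, y=0)
  F4: move forward 0/4 (blocked), now at (x=1, y=0)
  F2: move forward 0/2 (blocked), now at (x=1, y=0)
Final: (x=1, y=0), facing North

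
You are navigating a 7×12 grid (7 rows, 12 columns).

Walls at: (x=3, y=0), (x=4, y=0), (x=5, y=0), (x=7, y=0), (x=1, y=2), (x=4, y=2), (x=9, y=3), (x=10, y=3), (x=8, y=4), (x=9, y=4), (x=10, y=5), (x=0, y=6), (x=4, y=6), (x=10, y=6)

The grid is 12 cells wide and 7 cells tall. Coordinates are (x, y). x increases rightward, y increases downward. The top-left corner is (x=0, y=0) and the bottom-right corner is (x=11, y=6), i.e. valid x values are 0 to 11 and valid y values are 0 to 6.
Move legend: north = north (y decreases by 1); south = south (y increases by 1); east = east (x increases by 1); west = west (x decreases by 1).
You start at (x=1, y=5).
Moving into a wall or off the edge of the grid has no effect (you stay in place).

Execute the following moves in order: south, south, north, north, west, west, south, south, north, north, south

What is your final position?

Answer: Final position: (x=0, y=4)

Derivation:
Start: (x=1, y=5)
  south (south): (x=1, y=5) -> (x=1, y=6)
  south (south): blocked, stay at (x=1, y=6)
  north (north): (x=1, y=6) -> (x=1, y=5)
  north (north): (x=1, y=5) -> (x=1, y=4)
  west (west): (x=1, y=4) -> (x=0, y=4)
  west (west): blocked, stay at (x=0, y=4)
  south (south): (x=0, y=4) -> (x=0, y=5)
  south (south): blocked, stay at (x=0, y=5)
  north (north): (x=0, y=5) -> (x=0, y=4)
  north (north): (x=0, y=4) -> (x=0, y=3)
  south (south): (x=0, y=3) -> (x=0, y=4)
Final: (x=0, y=4)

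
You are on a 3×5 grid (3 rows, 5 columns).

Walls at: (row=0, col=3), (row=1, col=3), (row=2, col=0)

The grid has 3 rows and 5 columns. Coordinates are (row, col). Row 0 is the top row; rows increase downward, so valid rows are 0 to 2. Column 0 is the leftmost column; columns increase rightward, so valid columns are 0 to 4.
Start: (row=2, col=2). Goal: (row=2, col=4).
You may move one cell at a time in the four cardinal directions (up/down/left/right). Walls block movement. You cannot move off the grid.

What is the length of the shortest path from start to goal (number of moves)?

Answer: Shortest path length: 2

Derivation:
BFS from (row=2, col=2) until reaching (row=2, col=4):
  Distance 0: (row=2, col=2)
  Distance 1: (row=1, col=2), (row=2, col=1), (row=2, col=3)
  Distance 2: (row=0, col=2), (row=1, col=1), (row=2, col=4)  <- goal reached here
One shortest path (2 moves): (row=2, col=2) -> (row=2, col=3) -> (row=2, col=4)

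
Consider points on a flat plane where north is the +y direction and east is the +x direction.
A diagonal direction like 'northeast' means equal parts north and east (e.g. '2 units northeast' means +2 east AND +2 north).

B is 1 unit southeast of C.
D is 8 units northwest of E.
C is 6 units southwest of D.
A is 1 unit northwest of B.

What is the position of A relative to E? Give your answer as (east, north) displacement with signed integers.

Place E at the origin (east=0, north=0).
  D is 8 units northwest of E: delta (east=-8, north=+8); D at (east=-8, north=8).
  C is 6 units southwest of D: delta (east=-6, north=-6); C at (east=-14, north=2).
  B is 1 unit southeast of C: delta (east=+1, north=-1); B at (east=-13, north=1).
  A is 1 unit northwest of B: delta (east=-1, north=+1); A at (east=-14, north=2).
Therefore A relative to E: (east=-14, north=2).

Answer: A is at (east=-14, north=2) relative to E.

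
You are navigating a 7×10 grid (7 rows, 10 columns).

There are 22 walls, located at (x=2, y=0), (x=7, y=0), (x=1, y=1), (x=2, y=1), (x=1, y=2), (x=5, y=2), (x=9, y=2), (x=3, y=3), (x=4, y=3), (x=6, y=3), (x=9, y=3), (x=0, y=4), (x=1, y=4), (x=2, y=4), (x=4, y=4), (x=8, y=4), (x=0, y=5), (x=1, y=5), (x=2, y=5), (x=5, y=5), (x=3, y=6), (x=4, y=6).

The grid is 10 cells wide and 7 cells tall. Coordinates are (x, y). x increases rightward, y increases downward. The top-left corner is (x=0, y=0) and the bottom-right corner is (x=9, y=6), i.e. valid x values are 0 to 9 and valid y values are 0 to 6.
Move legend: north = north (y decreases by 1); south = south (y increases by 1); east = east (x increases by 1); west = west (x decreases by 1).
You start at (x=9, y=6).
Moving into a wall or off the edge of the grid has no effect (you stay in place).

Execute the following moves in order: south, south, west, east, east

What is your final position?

Answer: Final position: (x=9, y=6)

Derivation:
Start: (x=9, y=6)
  south (south): blocked, stay at (x=9, y=6)
  south (south): blocked, stay at (x=9, y=6)
  west (west): (x=9, y=6) -> (x=8, y=6)
  east (east): (x=8, y=6) -> (x=9, y=6)
  east (east): blocked, stay at (x=9, y=6)
Final: (x=9, y=6)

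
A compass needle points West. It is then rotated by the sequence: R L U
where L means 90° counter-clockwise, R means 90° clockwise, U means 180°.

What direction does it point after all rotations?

Start: West
  R (right (90° clockwise)) -> North
  L (left (90° counter-clockwise)) -> West
  U (U-turn (180°)) -> East
Final: East

Answer: Final heading: East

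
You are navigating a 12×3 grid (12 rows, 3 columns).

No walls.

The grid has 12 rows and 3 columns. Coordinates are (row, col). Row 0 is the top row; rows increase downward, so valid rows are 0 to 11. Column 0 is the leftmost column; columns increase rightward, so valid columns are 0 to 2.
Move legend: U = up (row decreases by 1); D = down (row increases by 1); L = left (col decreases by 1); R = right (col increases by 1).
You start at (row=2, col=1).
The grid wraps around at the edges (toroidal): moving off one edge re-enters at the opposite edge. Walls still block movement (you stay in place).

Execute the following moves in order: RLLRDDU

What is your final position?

Start: (row=2, col=1)
  R (right): (row=2, col=1) -> (row=2, col=2)
  L (left): (row=2, col=2) -> (row=2, col=1)
  L (left): (row=2, col=1) -> (row=2, col=0)
  R (right): (row=2, col=0) -> (row=2, col=1)
  D (down): (row=2, col=1) -> (row=3, col=1)
  D (down): (row=3, col=1) -> (row=4, col=1)
  U (up): (row=4, col=1) -> (row=3, col=1)
Final: (row=3, col=1)

Answer: Final position: (row=3, col=1)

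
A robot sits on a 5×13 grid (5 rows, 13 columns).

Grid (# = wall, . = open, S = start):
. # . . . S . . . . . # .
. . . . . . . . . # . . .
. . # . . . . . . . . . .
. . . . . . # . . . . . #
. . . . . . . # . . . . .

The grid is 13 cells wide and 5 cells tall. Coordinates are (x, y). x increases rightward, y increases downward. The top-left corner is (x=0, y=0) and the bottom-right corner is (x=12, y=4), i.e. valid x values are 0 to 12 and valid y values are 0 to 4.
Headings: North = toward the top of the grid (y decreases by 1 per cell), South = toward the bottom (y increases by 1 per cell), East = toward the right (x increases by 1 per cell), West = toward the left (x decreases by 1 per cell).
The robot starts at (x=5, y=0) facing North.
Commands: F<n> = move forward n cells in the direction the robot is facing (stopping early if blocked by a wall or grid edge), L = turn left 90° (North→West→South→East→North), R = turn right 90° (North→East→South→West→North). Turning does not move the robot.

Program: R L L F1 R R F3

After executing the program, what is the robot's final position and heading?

Answer: Final position: (x=7, y=0), facing East

Derivation:
Start: (x=5, y=0), facing North
  R: turn right, now facing East
  L: turn left, now facing North
  L: turn left, now facing West
  F1: move forward 1, now at (x=4, y=0)
  R: turn right, now facing North
  R: turn right, now facing East
  F3: move forward 3, now at (x=7, y=0)
Final: (x=7, y=0), facing East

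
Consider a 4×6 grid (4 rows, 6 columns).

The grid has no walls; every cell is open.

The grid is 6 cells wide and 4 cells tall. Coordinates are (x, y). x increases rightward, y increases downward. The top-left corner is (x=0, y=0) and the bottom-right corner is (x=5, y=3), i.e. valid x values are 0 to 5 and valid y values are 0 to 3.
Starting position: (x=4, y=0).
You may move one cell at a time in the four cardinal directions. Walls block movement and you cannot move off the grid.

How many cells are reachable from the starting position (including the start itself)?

BFS flood-fill from (x=4, y=0):
  Distance 0: (x=4, y=0)
  Distance 1: (x=3, y=0), (x=5, y=0), (x=4, y=1)
  Distance 2: (x=2, y=0), (x=3, y=1), (x=5, y=1), (x=4, y=2)
  Distance 3: (x=1, y=0), (x=2, y=1), (x=3, y=2), (x=5, y=2), (x=4, y=3)
  Distance 4: (x=0, y=0), (x=1, y=1), (x=2, y=2), (x=3, y=3), (x=5, y=3)
  Distance 5: (x=0, y=1), (x=1, y=2), (x=2, y=3)
  Distance 6: (x=0, y=2), (x=1, y=3)
  Distance 7: (x=0, y=3)
Total reachable: 24 (grid has 24 open cells total)

Answer: Reachable cells: 24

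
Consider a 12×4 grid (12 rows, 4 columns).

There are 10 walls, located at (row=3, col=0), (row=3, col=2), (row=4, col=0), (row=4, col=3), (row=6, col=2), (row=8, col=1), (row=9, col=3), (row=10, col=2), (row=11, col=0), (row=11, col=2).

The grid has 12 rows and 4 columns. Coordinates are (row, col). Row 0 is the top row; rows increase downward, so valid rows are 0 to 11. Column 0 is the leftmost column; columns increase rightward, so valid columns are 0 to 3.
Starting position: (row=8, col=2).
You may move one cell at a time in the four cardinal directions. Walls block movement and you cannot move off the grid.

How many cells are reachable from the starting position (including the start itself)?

Answer: Reachable cells: 36

Derivation:
BFS flood-fill from (row=8, col=2):
  Distance 0: (row=8, col=2)
  Distance 1: (row=7, col=2), (row=8, col=3), (row=9, col=2)
  Distance 2: (row=7, col=1), (row=7, col=3), (row=9, col=1)
  Distance 3: (row=6, col=1), (row=6, col=3), (row=7, col=0), (row=9, col=0), (row=10, col=1)
  Distance 4: (row=5, col=1), (row=5, col=3), (row=6, col=0), (row=8, col=0), (row=10, col=0), (row=11, col=1)
  Distance 5: (row=4, col=1), (row=5, col=0), (row=5, col=2)
  Distance 6: (row=3, col=1), (row=4, col=2)
  Distance 7: (row=2, col=1)
  Distance 8: (row=1, col=1), (row=2, col=0), (row=2, col=2)
  Distance 9: (row=0, col=1), (row=1, col=0), (row=1, col=2), (row=2, col=3)
  Distance 10: (row=0, col=0), (row=0, col=2), (row=1, col=3), (row=3, col=3)
  Distance 11: (row=0, col=3)
Total reachable: 36 (grid has 38 open cells total)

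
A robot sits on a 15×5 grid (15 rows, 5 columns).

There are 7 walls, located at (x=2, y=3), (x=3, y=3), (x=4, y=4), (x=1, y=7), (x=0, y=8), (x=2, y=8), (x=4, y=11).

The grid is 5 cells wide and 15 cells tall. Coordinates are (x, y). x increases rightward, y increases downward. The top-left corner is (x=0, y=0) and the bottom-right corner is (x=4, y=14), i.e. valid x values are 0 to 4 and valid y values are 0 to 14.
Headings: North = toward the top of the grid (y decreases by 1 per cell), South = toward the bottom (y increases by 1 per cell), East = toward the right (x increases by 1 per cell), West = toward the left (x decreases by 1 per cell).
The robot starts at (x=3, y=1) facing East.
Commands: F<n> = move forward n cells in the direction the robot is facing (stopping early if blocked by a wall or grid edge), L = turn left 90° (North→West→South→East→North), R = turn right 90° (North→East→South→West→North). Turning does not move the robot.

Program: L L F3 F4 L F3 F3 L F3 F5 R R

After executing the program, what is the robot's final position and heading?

Start: (x=3, y=1), facing East
  L: turn left, now facing North
  L: turn left, now facing West
  F3: move forward 3, now at (x=0, y=1)
  F4: move forward 0/4 (blocked), now at (x=0, y=1)
  L: turn left, now facing South
  F3: move forward 3, now at (x=0, y=4)
  F3: move forward 3, now at (x=0, y=7)
  L: turn left, now facing East
  F3: move forward 0/3 (blocked), now at (x=0, y=7)
  F5: move forward 0/5 (blocked), now at (x=0, y=7)
  R: turn right, now facing South
  R: turn right, now facing West
Final: (x=0, y=7), facing West

Answer: Final position: (x=0, y=7), facing West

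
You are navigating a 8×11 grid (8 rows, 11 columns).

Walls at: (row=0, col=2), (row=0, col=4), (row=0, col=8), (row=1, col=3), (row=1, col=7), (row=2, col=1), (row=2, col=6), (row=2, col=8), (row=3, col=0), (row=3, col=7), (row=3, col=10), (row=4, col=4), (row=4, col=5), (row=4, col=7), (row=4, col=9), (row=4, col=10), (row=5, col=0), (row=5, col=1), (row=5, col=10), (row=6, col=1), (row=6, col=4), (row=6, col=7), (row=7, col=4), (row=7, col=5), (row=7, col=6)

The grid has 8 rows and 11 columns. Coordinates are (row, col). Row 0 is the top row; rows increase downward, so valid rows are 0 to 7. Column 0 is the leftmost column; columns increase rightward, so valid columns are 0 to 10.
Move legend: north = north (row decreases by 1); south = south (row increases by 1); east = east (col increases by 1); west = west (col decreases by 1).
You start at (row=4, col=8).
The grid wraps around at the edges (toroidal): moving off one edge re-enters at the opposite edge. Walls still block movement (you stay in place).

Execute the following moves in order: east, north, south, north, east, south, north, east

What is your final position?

Answer: Final position: (row=2, col=10)

Derivation:
Start: (row=4, col=8)
  east (east): blocked, stay at (row=4, col=8)
  north (north): (row=4, col=8) -> (row=3, col=8)
  south (south): (row=3, col=8) -> (row=4, col=8)
  north (north): (row=4, col=8) -> (row=3, col=8)
  east (east): (row=3, col=8) -> (row=3, col=9)
  south (south): blocked, stay at (row=3, col=9)
  north (north): (row=3, col=9) -> (row=2, col=9)
  east (east): (row=2, col=9) -> (row=2, col=10)
Final: (row=2, col=10)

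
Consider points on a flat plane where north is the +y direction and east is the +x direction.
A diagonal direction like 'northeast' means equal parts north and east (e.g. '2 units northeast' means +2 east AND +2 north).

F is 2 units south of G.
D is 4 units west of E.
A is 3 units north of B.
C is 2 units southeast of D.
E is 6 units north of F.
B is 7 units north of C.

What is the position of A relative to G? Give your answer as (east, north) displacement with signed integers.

Answer: A is at (east=-2, north=12) relative to G.

Derivation:
Place G at the origin (east=0, north=0).
  F is 2 units south of G: delta (east=+0, north=-2); F at (east=0, north=-2).
  E is 6 units north of F: delta (east=+0, north=+6); E at (east=0, north=4).
  D is 4 units west of E: delta (east=-4, north=+0); D at (east=-4, north=4).
  C is 2 units southeast of D: delta (east=+2, north=-2); C at (east=-2, north=2).
  B is 7 units north of C: delta (east=+0, north=+7); B at (east=-2, north=9).
  A is 3 units north of B: delta (east=+0, north=+3); A at (east=-2, north=12).
Therefore A relative to G: (east=-2, north=12).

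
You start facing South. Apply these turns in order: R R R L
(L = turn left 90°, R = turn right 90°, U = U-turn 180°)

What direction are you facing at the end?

Answer: Final heading: North

Derivation:
Start: South
  R (right (90° clockwise)) -> West
  R (right (90° clockwise)) -> North
  R (right (90° clockwise)) -> East
  L (left (90° counter-clockwise)) -> North
Final: North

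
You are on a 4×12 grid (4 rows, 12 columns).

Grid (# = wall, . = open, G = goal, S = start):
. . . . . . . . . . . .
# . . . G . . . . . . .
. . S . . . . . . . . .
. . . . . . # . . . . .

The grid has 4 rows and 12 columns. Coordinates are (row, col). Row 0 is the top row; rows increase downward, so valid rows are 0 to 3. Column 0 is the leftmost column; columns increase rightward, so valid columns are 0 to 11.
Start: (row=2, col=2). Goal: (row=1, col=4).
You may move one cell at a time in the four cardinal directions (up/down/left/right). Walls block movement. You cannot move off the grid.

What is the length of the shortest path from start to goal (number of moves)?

Answer: Shortest path length: 3

Derivation:
BFS from (row=2, col=2) until reaching (row=1, col=4):
  Distance 0: (row=2, col=2)
  Distance 1: (row=1, col=2), (row=2, col=1), (row=2, col=3), (row=3, col=2)
  Distance 2: (row=0, col=2), (row=1, col=1), (row=1, col=3), (row=2, col=0), (row=2, col=4), (row=3, col=1), (row=3, col=3)
  Distance 3: (row=0, col=1), (row=0, col=3), (row=1, col=4), (row=2, col=5), (row=3, col=0), (row=3, col=4)  <- goal reached here
One shortest path (3 moves): (row=2, col=2) -> (row=2, col=3) -> (row=2, col=4) -> (row=1, col=4)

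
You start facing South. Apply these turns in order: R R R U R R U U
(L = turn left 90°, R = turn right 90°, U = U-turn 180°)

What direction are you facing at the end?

Answer: Final heading: East

Derivation:
Start: South
  R (right (90° clockwise)) -> West
  R (right (90° clockwise)) -> North
  R (right (90° clockwise)) -> East
  U (U-turn (180°)) -> West
  R (right (90° clockwise)) -> North
  R (right (90° clockwise)) -> East
  U (U-turn (180°)) -> West
  U (U-turn (180°)) -> East
Final: East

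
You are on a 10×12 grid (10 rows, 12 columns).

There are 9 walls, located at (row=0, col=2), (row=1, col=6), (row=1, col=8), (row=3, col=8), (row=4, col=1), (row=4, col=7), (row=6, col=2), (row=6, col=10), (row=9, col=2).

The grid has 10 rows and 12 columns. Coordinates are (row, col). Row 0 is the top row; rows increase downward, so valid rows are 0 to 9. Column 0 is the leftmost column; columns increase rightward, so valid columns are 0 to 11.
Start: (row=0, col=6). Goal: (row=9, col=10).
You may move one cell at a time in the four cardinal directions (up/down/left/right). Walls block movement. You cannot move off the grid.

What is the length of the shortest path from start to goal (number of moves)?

BFS from (row=0, col=6) until reaching (row=9, col=10):
  Distance 0: (row=0, col=6)
  Distance 1: (row=0, col=5), (row=0, col=7)
  Distance 2: (row=0, col=4), (row=0, col=8), (row=1, col=5), (row=1, col=7)
  Distance 3: (row=0, col=3), (row=0, col=9), (row=1, col=4), (row=2, col=5), (row=2, col=7)
  Distance 4: (row=0, col=10), (row=1, col=3), (row=1, col=9), (row=2, col=4), (row=2, col=6), (row=2, col=8), (row=3, col=5), (row=3, col=7)
  Distance 5: (row=0, col=11), (row=1, col=2), (row=1, col=10), (row=2, col=3), (row=2, col=9), (row=3, col=4), (row=3, col=6), (row=4, col=5)
  Distance 6: (row=1, col=1), (row=1, col=11), (row=2, col=2), (row=2, col=10), (row=3, col=3), (row=3, col=9), (row=4, col=4), (row=4, col=6), (row=5, col=5)
  Distance 7: (row=0, col=1), (row=1, col=0), (row=2, col=1), (row=2, col=11), (row=3, col=2), (row=3, col=10), (row=4, col=3), (row=4, col=9), (row=5, col=4), (row=5, col=6), (row=6, col=5)
  Distance 8: (row=0, col=0), (row=2, col=0), (row=3, col=1), (row=3, col=11), (row=4, col=2), (row=4, col=8), (row=4, col=10), (row=5, col=3), (row=5, col=7), (row=5, col=9), (row=6, col=4), (row=6, col=6), (row=7, col=5)
  Distance 9: (row=3, col=0), (row=4, col=11), (row=5, col=2), (row=5, col=8), (row=5, col=10), (row=6, col=3), (row=6, col=7), (row=6, col=9), (row=7, col=4), (row=7, col=6), (row=8, col=5)
  Distance 10: (row=4, col=0), (row=5, col=1), (row=5, col=11), (row=6, col=8), (row=7, col=3), (row=7, col=7), (row=7, col=9), (row=8, col=4), (row=8, col=6), (row=9, col=5)
  Distance 11: (row=5, col=0), (row=6, col=1), (row=6, col=11), (row=7, col=2), (row=7, col=8), (row=7, col=10), (row=8, col=3), (row=8, col=7), (row=8, col=9), (row=9, col=4), (row=9, col=6)
  Distance 12: (row=6, col=0), (row=7, col=1), (row=7, col=11), (row=8, col=2), (row=8, col=8), (row=8, col=10), (row=9, col=3), (row=9, col=7), (row=9, col=9)
  Distance 13: (row=7, col=0), (row=8, col=1), (row=8, col=11), (row=9, col=8), (row=9, col=10)  <- goal reached here
One shortest path (13 moves): (row=0, col=6) -> (row=0, col=7) -> (row=0, col=8) -> (row=0, col=9) -> (row=1, col=9) -> (row=2, col=9) -> (row=3, col=9) -> (row=4, col=9) -> (row=5, col=9) -> (row=6, col=9) -> (row=7, col=9) -> (row=7, col=10) -> (row=8, col=10) -> (row=9, col=10)

Answer: Shortest path length: 13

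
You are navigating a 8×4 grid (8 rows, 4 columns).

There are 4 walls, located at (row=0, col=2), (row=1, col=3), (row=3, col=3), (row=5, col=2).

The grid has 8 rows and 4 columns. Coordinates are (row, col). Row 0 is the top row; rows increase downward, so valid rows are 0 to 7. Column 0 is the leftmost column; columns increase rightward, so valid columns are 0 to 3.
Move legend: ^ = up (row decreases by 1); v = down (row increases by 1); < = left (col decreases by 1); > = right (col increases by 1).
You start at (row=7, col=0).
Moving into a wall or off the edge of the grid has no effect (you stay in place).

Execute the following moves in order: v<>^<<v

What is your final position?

Start: (row=7, col=0)
  v (down): blocked, stay at (row=7, col=0)
  < (left): blocked, stay at (row=7, col=0)
  > (right): (row=7, col=0) -> (row=7, col=1)
  ^ (up): (row=7, col=1) -> (row=6, col=1)
  < (left): (row=6, col=1) -> (row=6, col=0)
  < (left): blocked, stay at (row=6, col=0)
  v (down): (row=6, col=0) -> (row=7, col=0)
Final: (row=7, col=0)

Answer: Final position: (row=7, col=0)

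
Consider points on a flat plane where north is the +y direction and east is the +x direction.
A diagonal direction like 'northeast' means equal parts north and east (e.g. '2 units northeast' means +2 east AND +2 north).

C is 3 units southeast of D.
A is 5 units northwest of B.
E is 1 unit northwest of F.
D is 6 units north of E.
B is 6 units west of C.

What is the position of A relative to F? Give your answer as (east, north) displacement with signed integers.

Answer: A is at (east=-9, north=9) relative to F.

Derivation:
Place F at the origin (east=0, north=0).
  E is 1 unit northwest of F: delta (east=-1, north=+1); E at (east=-1, north=1).
  D is 6 units north of E: delta (east=+0, north=+6); D at (east=-1, north=7).
  C is 3 units southeast of D: delta (east=+3, north=-3); C at (east=2, north=4).
  B is 6 units west of C: delta (east=-6, north=+0); B at (east=-4, north=4).
  A is 5 units northwest of B: delta (east=-5, north=+5); A at (east=-9, north=9).
Therefore A relative to F: (east=-9, north=9).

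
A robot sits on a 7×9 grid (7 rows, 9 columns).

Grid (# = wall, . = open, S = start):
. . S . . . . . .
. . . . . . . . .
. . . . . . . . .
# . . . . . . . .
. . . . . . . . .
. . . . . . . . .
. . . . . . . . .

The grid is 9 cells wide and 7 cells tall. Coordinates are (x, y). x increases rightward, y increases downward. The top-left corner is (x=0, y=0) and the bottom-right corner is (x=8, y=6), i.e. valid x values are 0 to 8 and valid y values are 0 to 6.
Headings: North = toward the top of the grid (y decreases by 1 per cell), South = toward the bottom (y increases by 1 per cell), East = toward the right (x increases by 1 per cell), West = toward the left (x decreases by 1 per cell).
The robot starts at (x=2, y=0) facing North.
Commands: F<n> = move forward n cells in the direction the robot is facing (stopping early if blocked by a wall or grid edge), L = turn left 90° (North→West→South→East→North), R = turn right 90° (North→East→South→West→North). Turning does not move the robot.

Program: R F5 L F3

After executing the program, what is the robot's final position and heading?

Start: (x=2, y=0), facing North
  R: turn right, now facing East
  F5: move forward 5, now at (x=7, y=0)
  L: turn left, now facing North
  F3: move forward 0/3 (blocked), now at (x=7, y=0)
Final: (x=7, y=0), facing North

Answer: Final position: (x=7, y=0), facing North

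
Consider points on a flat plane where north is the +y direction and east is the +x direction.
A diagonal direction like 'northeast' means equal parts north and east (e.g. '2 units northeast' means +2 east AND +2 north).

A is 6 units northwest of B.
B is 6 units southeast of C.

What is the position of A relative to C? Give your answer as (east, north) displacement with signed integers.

Place C at the origin (east=0, north=0).
  B is 6 units southeast of C: delta (east=+6, north=-6); B at (east=6, north=-6).
  A is 6 units northwest of B: delta (east=-6, north=+6); A at (east=0, north=0).
Therefore A relative to C: (east=0, north=0).

Answer: A is at (east=0, north=0) relative to C.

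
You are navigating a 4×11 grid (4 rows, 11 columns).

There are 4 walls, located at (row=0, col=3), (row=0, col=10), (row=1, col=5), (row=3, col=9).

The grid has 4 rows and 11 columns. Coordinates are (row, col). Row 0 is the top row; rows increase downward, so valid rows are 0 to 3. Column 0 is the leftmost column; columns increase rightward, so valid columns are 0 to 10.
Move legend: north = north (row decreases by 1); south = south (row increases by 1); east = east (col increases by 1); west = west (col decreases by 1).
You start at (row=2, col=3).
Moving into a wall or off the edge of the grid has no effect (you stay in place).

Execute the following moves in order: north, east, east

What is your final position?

Answer: Final position: (row=1, col=4)

Derivation:
Start: (row=2, col=3)
  north (north): (row=2, col=3) -> (row=1, col=3)
  east (east): (row=1, col=3) -> (row=1, col=4)
  east (east): blocked, stay at (row=1, col=4)
Final: (row=1, col=4)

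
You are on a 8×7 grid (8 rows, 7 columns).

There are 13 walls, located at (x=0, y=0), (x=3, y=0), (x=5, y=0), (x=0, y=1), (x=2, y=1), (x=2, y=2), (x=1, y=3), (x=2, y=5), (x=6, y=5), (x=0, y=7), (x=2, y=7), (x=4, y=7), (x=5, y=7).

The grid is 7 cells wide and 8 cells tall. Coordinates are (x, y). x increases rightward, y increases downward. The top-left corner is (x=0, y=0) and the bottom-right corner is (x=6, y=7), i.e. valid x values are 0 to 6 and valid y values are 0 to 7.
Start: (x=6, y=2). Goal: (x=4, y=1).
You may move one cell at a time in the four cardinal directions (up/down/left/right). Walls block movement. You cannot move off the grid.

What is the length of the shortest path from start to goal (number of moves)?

BFS from (x=6, y=2) until reaching (x=4, y=1):
  Distance 0: (x=6, y=2)
  Distance 1: (x=6, y=1), (x=5, y=2), (x=6, y=3)
  Distance 2: (x=6, y=0), (x=5, y=1), (x=4, y=2), (x=5, y=3), (x=6, y=4)
  Distance 3: (x=4, y=1), (x=3, y=2), (x=4, y=3), (x=5, y=4)  <- goal reached here
One shortest path (3 moves): (x=6, y=2) -> (x=5, y=2) -> (x=4, y=2) -> (x=4, y=1)

Answer: Shortest path length: 3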